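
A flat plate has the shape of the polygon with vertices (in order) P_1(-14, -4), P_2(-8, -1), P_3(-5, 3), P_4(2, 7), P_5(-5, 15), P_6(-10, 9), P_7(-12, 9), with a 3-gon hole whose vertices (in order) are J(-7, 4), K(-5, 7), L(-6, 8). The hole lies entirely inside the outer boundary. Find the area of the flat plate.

Outer boundary:
P_1→P_2: (-14)(-1) − (-8)(-4) = -18
P_2→P_3: (-8)(3) − (-5)(-1) = -29
P_3→P_4: (-5)(7) − (2)(3) = -41
P_4→P_5: (2)(15) − (-5)(7) = 65
P_5→P_6: (-5)(9) − (-10)(15) = 105
P_6→P_7: (-10)(9) − (-12)(9) = 18
P_7→P_1: (-12)(-4) − (-14)(9) = 174
Σ = 274
Area = |Σ|/2 = 137.
Hole:
Apply the shoelace (surveyor's) formula: 2A = Σ (x_i·y_{i+1} − x_{i+1}·y_i), indices taken mod 3.
Σ = (-29) + (2) + (32) = 5
Area = |Σ|/2 = 2.5.
Net area = 137 − 2.5 = 134.5.

134.5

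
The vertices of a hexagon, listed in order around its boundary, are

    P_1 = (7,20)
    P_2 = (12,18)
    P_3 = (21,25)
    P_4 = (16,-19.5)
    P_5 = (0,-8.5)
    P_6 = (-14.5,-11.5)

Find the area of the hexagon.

735.125

Apply the surveyor's formula: 2A = Σ (x_i·y_{i+1} − x_{i+1}·y_i), indices taken mod 6.
Cross-terms: -114, -78, -809.5, -136, -123.25, -209.5  ⇒  Σ = -1470.25
Area = |Σ|/2 = 735.125.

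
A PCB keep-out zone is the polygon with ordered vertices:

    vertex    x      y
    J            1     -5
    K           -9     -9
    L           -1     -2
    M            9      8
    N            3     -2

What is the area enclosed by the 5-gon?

45

J→K: (1)(-9) − (-9)(-5) = -54
K→L: (-9)(-2) − (-1)(-9) = 9
L→M: (-1)(8) − (9)(-2) = 10
M→N: (9)(-2) − (3)(8) = -42
N→J: (3)(-5) − (1)(-2) = -13
Σ = -90
Area = |Σ|/2 = 45.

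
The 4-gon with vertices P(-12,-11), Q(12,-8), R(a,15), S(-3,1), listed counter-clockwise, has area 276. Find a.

The doubled signed area Σ (x_i y_{i+1} − x_{i+1} y_i) is linear in a.
With a=0 it equals 498; the coefficient of a is 9 (from the two edges through R).
So 9·a + 498 = 2·276 = 552 ⇒ a = 6.

6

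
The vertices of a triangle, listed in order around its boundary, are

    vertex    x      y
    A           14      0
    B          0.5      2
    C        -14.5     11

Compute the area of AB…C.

Σ = (28) + (34.5) + (-154) = -91.5
Area = |Σ|/2 = 45.75.

45.75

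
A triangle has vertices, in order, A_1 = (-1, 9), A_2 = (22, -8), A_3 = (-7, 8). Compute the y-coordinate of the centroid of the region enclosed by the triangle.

Apply the shoelace formula. First the cross-terms c_i = x_i·y_{i+1} − x_{i+1}·y_i:
  -190, 120, -55  ⇒  2A = -125, A = -62.5.
Then Σ (y_i + y_{i+1})·c_i = -1125, so ȳ = -1125 / (6·(-62.5)) = 3.

3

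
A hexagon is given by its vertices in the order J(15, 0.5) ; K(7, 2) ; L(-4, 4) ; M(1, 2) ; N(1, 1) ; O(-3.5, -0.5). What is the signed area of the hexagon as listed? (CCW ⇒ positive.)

29.125

Apply Gauss's area formula: 2A = Σ (x_i·y_{i+1} − x_{i+1}·y_i), indices taken mod 6.
J→K: (15)(2) − (7)(0.5) = 26.5
K→L: (7)(4) − (-4)(2) = 36
L→M: (-4)(2) − (1)(4) = -12
M→N: (1)(1) − (1)(2) = -1
N→O: (1)(-0.5) − (-3.5)(1) = 3
O→J: (-3.5)(0.5) − (15)(-0.5) = 5.75
Σ = 58.25
Signed area = Σ/2 = 29.125 (positive ⇒ counter-clockwise traversal).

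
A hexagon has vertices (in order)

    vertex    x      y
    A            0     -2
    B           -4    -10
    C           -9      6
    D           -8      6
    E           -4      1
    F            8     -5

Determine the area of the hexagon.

Apply Gauss's area formula: 2A = Σ (x_i·y_{i+1} − x_{i+1}·y_i), indices taken mod 6.
A→B: (0)(-10) − (-4)(-2) = -8
B→C: (-4)(6) − (-9)(-10) = -114
C→D: (-9)(6) − (-8)(6) = -6
D→E: (-8)(1) − (-4)(6) = 16
E→F: (-4)(-5) − (8)(1) = 12
F→A: (8)(-2) − (0)(-5) = -16
Σ = -116
Area = |Σ|/2 = 58.

58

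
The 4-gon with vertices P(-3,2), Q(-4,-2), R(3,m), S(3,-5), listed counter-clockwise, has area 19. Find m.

-6

Write out the shoelace sum; only the two edges meeting at R involve m:
2·Area = [((-4)·m − 3·(-2)) + (3·(-5) − 3·m)] + 5
       = -7·m + -4 = 38
⇒ m = -6.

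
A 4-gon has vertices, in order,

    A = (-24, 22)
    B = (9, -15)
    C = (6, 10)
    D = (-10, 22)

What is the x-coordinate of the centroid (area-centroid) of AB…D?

-265/63

Apply the shoelace formula. First the cross-terms c_i = x_i·y_{i+1} − x_{i+1}·y_i:
  162, 180, 232, 308  ⇒  2A = 882, A = 441.
Then Σ (x_i + x_{i+1})·c_i = -11130, so x̄ = -11130 / (6·441) = -265/63.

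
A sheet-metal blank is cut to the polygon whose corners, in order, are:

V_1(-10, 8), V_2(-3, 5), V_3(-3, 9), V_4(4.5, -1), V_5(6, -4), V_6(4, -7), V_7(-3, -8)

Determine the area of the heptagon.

Apply the shoelace formula: 2A = Σ (x_i·y_{i+1} − x_{i+1}·y_i), indices taken mod 7.
Σ = (-26) + (-12) + (-37.5) + (-12) + (-26) + (-53) + (-104) = -270.5
Area = |Σ|/2 = 135.25.

135.25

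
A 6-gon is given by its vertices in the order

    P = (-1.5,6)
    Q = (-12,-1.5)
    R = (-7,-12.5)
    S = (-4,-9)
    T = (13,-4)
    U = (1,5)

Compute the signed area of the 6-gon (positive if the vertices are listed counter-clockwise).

Σ = (74.25) + (139.5) + (13) + (133) + (69) + (13.5) = 442.25
Signed area = Σ/2 = 221.125 (positive ⇒ counter-clockwise traversal).

221.125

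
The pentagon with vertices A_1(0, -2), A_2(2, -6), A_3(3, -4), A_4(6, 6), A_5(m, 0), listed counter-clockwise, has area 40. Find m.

-3

The doubled signed area Σ (x_i y_{i+1} − x_{i+1} y_i) is linear in m.
With m=0 it equals 56; the coefficient of m is -8 (from the two edges through A_5).
So -8·m + 56 = 2·40 = 80 ⇒ m = -3.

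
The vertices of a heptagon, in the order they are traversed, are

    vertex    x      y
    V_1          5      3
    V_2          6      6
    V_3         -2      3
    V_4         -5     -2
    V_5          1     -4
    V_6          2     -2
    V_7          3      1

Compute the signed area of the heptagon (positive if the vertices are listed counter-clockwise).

Σ = (12) + (30) + (19) + (22) + (6) + (8) + (4) = 101
Signed area = Σ/2 = 50.5 (positive ⇒ counter-clockwise traversal).

50.5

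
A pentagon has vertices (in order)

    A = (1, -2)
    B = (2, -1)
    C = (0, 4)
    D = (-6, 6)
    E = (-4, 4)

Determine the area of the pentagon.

Cross-terms: 3, 8, 24, 0, 4  ⇒  Σ = 39
Area = |Σ|/2 = 19.5.

19.5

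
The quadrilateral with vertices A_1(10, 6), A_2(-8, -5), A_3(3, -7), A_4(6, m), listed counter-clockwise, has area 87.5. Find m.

-4

The doubled signed area Σ (x_i y_{i+1} − x_{i+1} y_i) is linear in m.
With m=0 it equals 147; the coefficient of m is -7 (from the two edges through A_4).
So -7·m + 147 = 2·87.5 = 175 ⇒ m = -4.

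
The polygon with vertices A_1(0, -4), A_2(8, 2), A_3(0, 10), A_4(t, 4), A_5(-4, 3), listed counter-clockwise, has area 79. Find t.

Write out the shoelace sum; only the two edges meeting at A_4 involve t:
2·Area = [(0·4 − t·10) + (t·3 − (-4)·4)] + 128
       = -7·t + 144 = 158
⇒ t = -2.

-2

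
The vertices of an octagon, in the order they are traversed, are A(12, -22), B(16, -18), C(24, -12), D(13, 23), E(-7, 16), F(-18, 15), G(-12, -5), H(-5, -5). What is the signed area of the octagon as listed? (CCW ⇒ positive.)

1055.5

Apply the surveyor's formula: 2A = Σ (x_i·y_{i+1} − x_{i+1}·y_i), indices taken mod 8.
A→B: (12)(-18) − (16)(-22) = 136
B→C: (16)(-12) − (24)(-18) = 240
C→D: (24)(23) − (13)(-12) = 708
D→E: (13)(16) − (-7)(23) = 369
E→F: (-7)(15) − (-18)(16) = 183
F→G: (-18)(-5) − (-12)(15) = 270
G→H: (-12)(-5) − (-5)(-5) = 35
H→A: (-5)(-22) − (12)(-5) = 170
Σ = 2111
Signed area = Σ/2 = 1055.5 (positive ⇒ counter-clockwise traversal).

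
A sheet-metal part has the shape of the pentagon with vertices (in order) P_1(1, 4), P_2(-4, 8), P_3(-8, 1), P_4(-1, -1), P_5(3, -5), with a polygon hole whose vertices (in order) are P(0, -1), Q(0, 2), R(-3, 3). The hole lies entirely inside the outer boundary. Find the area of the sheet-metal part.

Outer boundary:
Apply the surveyor's formula: 2A = Σ (x_i·y_{i+1} − x_{i+1}·y_i), indices taken mod 5.
Σ = (24) + (60) + (9) + (8) + (17) = 118
Area = |Σ|/2 = 59.
Hole:
Apply Gauss's area formula: 2A = Σ (x_i·y_{i+1} − x_{i+1}·y_i), indices taken mod 3.
Σ = (0) + (6) + (3) = 9
Area = |Σ|/2 = 4.5.
Net area = 59 − 4.5 = 54.5.

54.5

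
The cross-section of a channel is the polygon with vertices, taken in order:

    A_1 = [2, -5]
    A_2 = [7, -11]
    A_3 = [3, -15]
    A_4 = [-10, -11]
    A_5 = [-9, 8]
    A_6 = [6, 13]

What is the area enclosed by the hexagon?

321

Apply Gauss's area formula: 2A = Σ (x_i·y_{i+1} − x_{i+1}·y_i), indices taken mod 6.
Σ = (13) + (-72) + (-183) + (-179) + (-165) + (-56) = -642
Area = |Σ|/2 = 321.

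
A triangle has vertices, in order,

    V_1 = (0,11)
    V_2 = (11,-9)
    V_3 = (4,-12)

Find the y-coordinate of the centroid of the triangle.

Apply the surveyor's formula. First the cross-terms c_i = x_i·y_{i+1} − x_{i+1}·y_i:
  -121, -96, 44  ⇒  2A = -173, A = -86.5.
Then Σ (y_i + y_{i+1})·c_i = 1730, so ȳ = 1730 / (6·(-86.5)) = -10/3.

-10/3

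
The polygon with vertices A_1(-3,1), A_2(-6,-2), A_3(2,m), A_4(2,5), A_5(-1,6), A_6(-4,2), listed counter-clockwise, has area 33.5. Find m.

0

The doubled signed area Σ (x_i y_{i+1} − x_{i+1} y_i) is linear in m.
With m=0 it equals 67; the coefficient of m is -8 (from the two edges through A_3).
So -8·m + 67 = 2·33.5 = 67 ⇒ m = 0.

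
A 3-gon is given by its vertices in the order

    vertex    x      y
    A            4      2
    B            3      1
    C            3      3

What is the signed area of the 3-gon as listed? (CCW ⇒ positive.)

-1

Apply the surveyor's formula: 2A = Σ (x_i·y_{i+1} − x_{i+1}·y_i), indices taken mod 3.
A→B: (4)(1) − (3)(2) = -2
B→C: (3)(3) − (3)(1) = 6
C→A: (3)(2) − (4)(3) = -6
Σ = -2
Signed area = Σ/2 = -1 (negative ⇒ clockwise traversal).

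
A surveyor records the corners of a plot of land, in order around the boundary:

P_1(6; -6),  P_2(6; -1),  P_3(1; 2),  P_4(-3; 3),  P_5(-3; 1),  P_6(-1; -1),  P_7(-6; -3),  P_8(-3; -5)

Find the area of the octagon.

64

Apply the shoelace (surveyor's) formula: 2A = Σ (x_i·y_{i+1} − x_{i+1}·y_i), indices taken mod 8.
Σ = (30) + (13) + (9) + (6) + (4) + (-3) + (21) + (48) = 128
Area = |Σ|/2 = 64.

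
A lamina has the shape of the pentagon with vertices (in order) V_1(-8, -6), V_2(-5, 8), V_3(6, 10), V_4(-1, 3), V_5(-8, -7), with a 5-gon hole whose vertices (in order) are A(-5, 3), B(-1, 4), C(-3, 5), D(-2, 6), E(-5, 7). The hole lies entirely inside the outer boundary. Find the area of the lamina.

61.5

Outer boundary:
Apply Gauss's area formula: 2A = Σ (x_i·y_{i+1} − x_{i+1}·y_i), indices taken mod 5.
V_1→V_2: (-8)(8) − (-5)(-6) = -94
V_2→V_3: (-5)(10) − (6)(8) = -98
V_3→V_4: (6)(3) − (-1)(10) = 28
V_4→V_5: (-1)(-7) − (-8)(3) = 31
V_5→V_1: (-8)(-6) − (-8)(-7) = -8
Σ = -141
Area = |Σ|/2 = 70.5.
Hole:
Apply the shoelace formula: 2A = Σ (x_i·y_{i+1} − x_{i+1}·y_i), indices taken mod 5.
Σ = (-17) + (7) + (-8) + (16) + (20) = 18
Area = |Σ|/2 = 9.
Net area = 70.5 − 9 = 61.5.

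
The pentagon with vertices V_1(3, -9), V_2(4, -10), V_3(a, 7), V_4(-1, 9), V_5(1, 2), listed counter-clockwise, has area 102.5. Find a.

Write out the shoelace sum; only the two edges meeting at V_3 involve a:
2·Area = [(4·7 − a·(-10)) + (a·9 − (-1)·7)] + -20
       = 19·a + 15 = 205
⇒ a = 10.

10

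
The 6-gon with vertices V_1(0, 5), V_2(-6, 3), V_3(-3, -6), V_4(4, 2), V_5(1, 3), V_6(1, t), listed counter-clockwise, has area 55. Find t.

5

The doubled signed area Σ (x_i y_{i+1} − x_{i+1} y_i) is linear in t.
With t=0 it equals 105; the coefficient of t is 1 (from the two edges through V_6).
So 1·t + 105 = 2·55 = 110 ⇒ t = 5.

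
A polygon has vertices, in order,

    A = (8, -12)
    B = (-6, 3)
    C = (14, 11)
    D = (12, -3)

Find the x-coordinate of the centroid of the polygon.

5.84

Apply the shoelace (surveyor's) formula. First the cross-terms c_i = x_i·y_{i+1} − x_{i+1}·y_i:
  -48, -108, -174, -120  ⇒  2A = -450, A = -225.
Then Σ (x_i + x_{i+1})·c_i = -7884, so x̄ = -7884 / (6·(-225)) = 5.84.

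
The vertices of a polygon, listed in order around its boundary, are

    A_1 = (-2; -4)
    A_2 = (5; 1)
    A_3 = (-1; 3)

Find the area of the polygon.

A_1→A_2: (-2)(1) − (5)(-4) = 18
A_2→A_3: (5)(3) − (-1)(1) = 16
A_3→A_1: (-1)(-4) − (-2)(3) = 10
Σ = 44
Area = |Σ|/2 = 22.

22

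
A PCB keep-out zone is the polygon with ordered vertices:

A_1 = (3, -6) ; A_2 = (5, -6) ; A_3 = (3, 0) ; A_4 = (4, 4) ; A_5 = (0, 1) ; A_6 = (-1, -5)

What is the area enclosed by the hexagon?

Apply the surveyor's formula: 2A = Σ (x_i·y_{i+1} − x_{i+1}·y_i), indices taken mod 6.
A_1→A_2: (3)(-6) − (5)(-6) = 12
A_2→A_3: (5)(0) − (3)(-6) = 18
A_3→A_4: (3)(4) − (4)(0) = 12
A_4→A_5: (4)(1) − (0)(4) = 4
A_5→A_6: (0)(-5) − (-1)(1) = 1
A_6→A_1: (-1)(-6) − (3)(-5) = 21
Σ = 68
Area = |Σ|/2 = 34.

34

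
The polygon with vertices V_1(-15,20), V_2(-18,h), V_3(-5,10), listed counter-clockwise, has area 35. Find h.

Write out the shoelace sum; only the two edges meeting at V_2 involve h:
2·Area = [((-15)·h − (-18)·20) + ((-18)·10 − (-5)·h)] + 50
       = -10·h + 230 = 70
⇒ h = 16.

16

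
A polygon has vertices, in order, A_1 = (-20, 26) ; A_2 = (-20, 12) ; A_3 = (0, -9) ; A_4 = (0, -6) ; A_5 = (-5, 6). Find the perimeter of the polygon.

84

|A_1A_2| = √((0)² + (-14)²) = √196 = 14
|A_2A_3| = √((20)² + (-21)²) = √841 = 29
|A_3A_4| = √((0)² + (3)²) = √9 = 3
|A_4A_5| = √((-5)² + (12)²) = √169 = 13
|A_5A_1| = √((-15)² + (20)²) = √625 = 25
Perimeter = 14 + 29 + 3 + 13 + 25 = 84.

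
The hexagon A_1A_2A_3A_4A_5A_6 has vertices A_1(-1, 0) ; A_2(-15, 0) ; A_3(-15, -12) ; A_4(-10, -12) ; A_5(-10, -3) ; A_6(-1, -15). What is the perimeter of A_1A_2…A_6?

70

|A_1A_2| = √((-14)² + (0)²) = √196 = 14
|A_2A_3| = √((0)² + (-12)²) = √144 = 12
|A_3A_4| = √((5)² + (0)²) = √25 = 5
|A_4A_5| = √((0)² + (9)²) = √81 = 9
|A_5A_6| = √((9)² + (-12)²) = √225 = 15
|A_6A_1| = √((0)² + (15)²) = √225 = 15
Perimeter = 14 + 12 + 5 + 9 + 15 + 15 = 70.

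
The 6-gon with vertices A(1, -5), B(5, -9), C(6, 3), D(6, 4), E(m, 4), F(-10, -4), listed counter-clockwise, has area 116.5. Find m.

-3

The doubled signed area Σ (x_i y_{i+1} − x_{i+1} y_i) is linear in m.
With m=0 it equals 209; the coefficient of m is -8 (from the two edges through E).
So -8·m + 209 = 2·116.5 = 233 ⇒ m = -3.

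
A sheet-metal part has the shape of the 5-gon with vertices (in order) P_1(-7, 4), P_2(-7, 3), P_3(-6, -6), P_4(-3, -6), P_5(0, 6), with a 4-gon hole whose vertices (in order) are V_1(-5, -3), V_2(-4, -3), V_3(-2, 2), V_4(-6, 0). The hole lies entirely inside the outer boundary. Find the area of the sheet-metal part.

45

Outer boundary:
Apply Gauss's area formula: 2A = Σ (x_i·y_{i+1} − x_{i+1}·y_i), indices taken mod 5.
Cross-terms: 7, 60, 18, -18, 42  ⇒  Σ = 109
Area = |Σ|/2 = 54.5.
Hole:
Σ = (3) + (-14) + (12) + (18) = 19
Area = |Σ|/2 = 9.5.
Net area = 54.5 − 9.5 = 45.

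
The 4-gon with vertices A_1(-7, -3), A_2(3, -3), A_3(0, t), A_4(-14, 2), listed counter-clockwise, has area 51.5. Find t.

The doubled signed area Σ (x_i y_{i+1} − x_{i+1} y_i) is linear in t.
With t=0 it equals 86; the coefficient of t is 17 (from the two edges through A_3).
So 17·t + 86 = 2·51.5 = 103 ⇒ t = 1.

1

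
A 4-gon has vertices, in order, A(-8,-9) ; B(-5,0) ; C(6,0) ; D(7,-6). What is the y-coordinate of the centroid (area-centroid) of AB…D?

Apply the shoelace formula. First the cross-terms c_i = x_i·y_{i+1} − x_{i+1}·y_i:
  -45, 0, -36, -111  ⇒  2A = -192, A = -96.
Then Σ (y_i + y_{i+1})·c_i = 2286, so ȳ = 2286 / (6·(-96)) = -3.96875.

-3.96875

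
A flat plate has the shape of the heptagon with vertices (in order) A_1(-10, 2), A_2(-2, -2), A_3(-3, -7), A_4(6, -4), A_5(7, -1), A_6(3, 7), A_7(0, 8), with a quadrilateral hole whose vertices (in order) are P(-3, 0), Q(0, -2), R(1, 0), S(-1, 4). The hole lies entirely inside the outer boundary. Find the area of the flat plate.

Outer boundary:
Apply the shoelace (surveyor's) formula: 2A = Σ (x_i·y_{i+1} − x_{i+1}·y_i), indices taken mod 7.
Σ = (24) + (8) + (54) + (22) + (52) + (24) + (80) = 264
Area = |Σ|/2 = 132.
Hole:
P→Q: (-3)(-2) − (0)(0) = 6
Q→R: (0)(0) − (1)(-2) = 2
R→S: (1)(4) − (-1)(0) = 4
S→P: (-1)(0) − (-3)(4) = 12
Σ = 24
Area = |Σ|/2 = 12.
Net area = 132 − 12 = 120.

120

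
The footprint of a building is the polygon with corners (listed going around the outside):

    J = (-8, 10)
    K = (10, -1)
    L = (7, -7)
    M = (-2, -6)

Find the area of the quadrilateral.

139.5

Apply the surveyor's formula: 2A = Σ (x_i·y_{i+1} − x_{i+1}·y_i), indices taken mod 4.
J→K: (-8)(-1) − (10)(10) = -92
K→L: (10)(-7) − (7)(-1) = -63
L→M: (7)(-6) − (-2)(-7) = -56
M→J: (-2)(10) − (-8)(-6) = -68
Σ = -279
Area = |Σ|/2 = 139.5.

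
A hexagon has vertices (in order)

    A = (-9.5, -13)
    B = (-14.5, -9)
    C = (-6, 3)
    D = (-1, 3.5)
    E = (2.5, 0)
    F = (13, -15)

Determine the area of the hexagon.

Apply Gauss's area formula: 2A = Σ (x_i·y_{i+1} − x_{i+1}·y_i), indices taken mod 6.
Cross-terms: -103, -97.5, -18, -8.75, -37.5, -311.5  ⇒  Σ = -576.25
Area = |Σ|/2 = 288.125.

288.125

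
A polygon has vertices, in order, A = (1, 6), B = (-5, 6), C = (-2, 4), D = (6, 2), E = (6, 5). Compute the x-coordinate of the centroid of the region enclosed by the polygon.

Apply the shoelace formula. First the cross-terms c_i = x_i·y_{i+1} − x_{i+1}·y_i:
  36, -8, -28, 18, 31  ⇒  2A = 49, A = 24.5.
Then Σ (x_i + x_{i+1})·c_i = 233, so x̄ = 233 / (6·24.5) = 233/147.

233/147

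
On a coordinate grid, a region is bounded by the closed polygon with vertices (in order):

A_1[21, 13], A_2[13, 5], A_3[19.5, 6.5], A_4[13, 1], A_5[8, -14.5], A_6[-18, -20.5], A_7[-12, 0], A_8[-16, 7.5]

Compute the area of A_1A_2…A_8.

732.5

Apply the surveyor's formula: 2A = Σ (x_i·y_{i+1} − x_{i+1}·y_i), indices taken mod 8.
A_1→A_2: (21)(5) − (13)(13) = -64
A_2→A_3: (13)(6.5) − (19.5)(5) = -13
A_3→A_4: (19.5)(1) − (13)(6.5) = -65
A_4→A_5: (13)(-14.5) − (8)(1) = -196.5
A_5→A_6: (8)(-20.5) − (-18)(-14.5) = -425
A_6→A_7: (-18)(0) − (-12)(-20.5) = -246
A_7→A_8: (-12)(7.5) − (-16)(0) = -90
A_8→A_1: (-16)(13) − (21)(7.5) = -365.5
Σ = -1465
Area = |Σ|/2 = 732.5.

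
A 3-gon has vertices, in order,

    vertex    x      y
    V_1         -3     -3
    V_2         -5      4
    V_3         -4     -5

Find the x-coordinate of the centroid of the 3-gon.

-4

Apply Gauss's area formula. First the cross-terms c_i = x_i·y_{i+1} − x_{i+1}·y_i:
  -27, 41, -3  ⇒  2A = 11, A = 5.5.
Then Σ (x_i + x_{i+1})·c_i = -132, so x̄ = -132 / (6·5.5) = -4.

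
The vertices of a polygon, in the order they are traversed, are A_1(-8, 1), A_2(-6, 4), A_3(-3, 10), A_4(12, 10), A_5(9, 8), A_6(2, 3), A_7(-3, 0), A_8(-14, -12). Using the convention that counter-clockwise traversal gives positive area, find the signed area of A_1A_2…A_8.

Apply the shoelace formula: 2A = Σ (x_i·y_{i+1} − x_{i+1}·y_i), indices taken mod 8.
Σ = (-26) + (-48) + (-150) + (6) + (11) + (9) + (36) + (-110) = -272
Signed area = Σ/2 = -136 (negative ⇒ clockwise traversal).

-136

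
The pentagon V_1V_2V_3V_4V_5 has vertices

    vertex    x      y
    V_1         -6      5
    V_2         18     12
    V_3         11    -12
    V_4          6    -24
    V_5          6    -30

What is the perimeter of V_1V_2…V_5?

|V_1V_2| = √((24)² + (7)²) = √625 = 25
|V_2V_3| = √((-7)² + (-24)²) = √625 = 25
|V_3V_4| = √((-5)² + (-12)²) = √169 = 13
|V_4V_5| = √((0)² + (-6)²) = √36 = 6
|V_5V_1| = √((-12)² + (35)²) = √1369 = 37
Perimeter = 25 + 25 + 13 + 6 + 37 = 106.

106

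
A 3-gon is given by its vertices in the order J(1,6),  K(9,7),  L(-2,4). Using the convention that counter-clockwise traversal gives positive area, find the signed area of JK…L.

J→K: (1)(7) − (9)(6) = -47
K→L: (9)(4) − (-2)(7) = 50
L→J: (-2)(6) − (1)(4) = -16
Σ = -13
Signed area = Σ/2 = -6.5 (negative ⇒ clockwise traversal).

-6.5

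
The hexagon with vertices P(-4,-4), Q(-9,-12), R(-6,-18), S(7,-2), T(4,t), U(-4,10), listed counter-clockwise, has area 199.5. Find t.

5

The doubled signed area Σ (x_i y_{i+1} − x_{i+1} y_i) is linear in t.
With t=0 it equals 344; the coefficient of t is 11 (from the two edges through T).
So 11·t + 344 = 2·199.5 = 399 ⇒ t = 5.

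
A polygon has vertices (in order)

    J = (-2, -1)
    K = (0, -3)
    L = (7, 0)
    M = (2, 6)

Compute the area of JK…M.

Σ = (6) + (21) + (42) + (10) = 79
Area = |Σ|/2 = 39.5.

39.5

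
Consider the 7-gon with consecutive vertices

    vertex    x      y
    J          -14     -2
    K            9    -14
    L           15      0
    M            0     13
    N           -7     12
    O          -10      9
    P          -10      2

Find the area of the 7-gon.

J→K: (-14)(-14) − (9)(-2) = 214
K→L: (9)(0) − (15)(-14) = 210
L→M: (15)(13) − (0)(0) = 195
M→N: (0)(12) − (-7)(13) = 91
N→O: (-7)(9) − (-10)(12) = 57
O→P: (-10)(2) − (-10)(9) = 70
P→J: (-10)(-2) − (-14)(2) = 48
Σ = 885
Area = |Σ|/2 = 442.5.

442.5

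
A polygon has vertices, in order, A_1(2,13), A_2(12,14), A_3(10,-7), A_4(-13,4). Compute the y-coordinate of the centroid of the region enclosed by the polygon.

394/87

Apply the shoelace formula. First the cross-terms c_i = x_i·y_{i+1} − x_{i+1}·y_i:
  -128, -224, -51, -177  ⇒  2A = -580, A = -290.
Then Σ (y_i + y_{i+1})·c_i = -7880, so ȳ = -7880 / (6·(-290)) = 394/87.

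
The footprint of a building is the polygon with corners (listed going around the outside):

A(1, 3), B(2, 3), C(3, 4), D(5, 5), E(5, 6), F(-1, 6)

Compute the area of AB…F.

Cross-terms: -3, -1, -5, 5, 36, -9  ⇒  Σ = 23
Area = |Σ|/2 = 11.5.

11.5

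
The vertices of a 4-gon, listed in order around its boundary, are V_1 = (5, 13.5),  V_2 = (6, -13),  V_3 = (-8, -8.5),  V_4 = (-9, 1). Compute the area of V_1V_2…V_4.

256

Σ = (-146) + (-155) + (-84.5) + (-126.5) = -512
Area = |Σ|/2 = 256.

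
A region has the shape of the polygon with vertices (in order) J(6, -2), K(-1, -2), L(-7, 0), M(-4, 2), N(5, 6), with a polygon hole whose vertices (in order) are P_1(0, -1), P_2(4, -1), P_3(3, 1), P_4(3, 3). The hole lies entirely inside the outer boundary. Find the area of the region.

54

Outer boundary:
J→K: (6)(-2) − (-1)(-2) = -14
K→L: (-1)(0) − (-7)(-2) = -14
L→M: (-7)(2) − (-4)(0) = -14
M→N: (-4)(6) − (5)(2) = -34
N→J: (5)(-2) − (6)(6) = -46
Σ = -122
Area = |Σ|/2 = 61.
Hole:
Apply Gauss's area formula: 2A = Σ (x_i·y_{i+1} − x_{i+1}·y_i), indices taken mod 4.
Σ = (4) + (7) + (6) + (-3) = 14
Area = |Σ|/2 = 7.
Net area = 61 − 7 = 54.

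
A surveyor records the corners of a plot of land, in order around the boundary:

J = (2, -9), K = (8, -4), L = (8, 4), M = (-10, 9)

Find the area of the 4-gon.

Apply the surveyor's formula: 2A = Σ (x_i·y_{i+1} − x_{i+1}·y_i), indices taken mod 4.
J→K: (2)(-4) − (8)(-9) = 64
K→L: (8)(4) − (8)(-4) = 64
L→M: (8)(9) − (-10)(4) = 112
M→J: (-10)(-9) − (2)(9) = 72
Σ = 312
Area = |Σ|/2 = 156.

156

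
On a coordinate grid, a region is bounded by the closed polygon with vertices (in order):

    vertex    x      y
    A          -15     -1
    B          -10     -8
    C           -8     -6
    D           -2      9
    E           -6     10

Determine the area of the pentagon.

Apply the surveyor's formula: 2A = Σ (x_i·y_{i+1} − x_{i+1}·y_i), indices taken mod 5.
Σ = (110) + (-4) + (-84) + (34) + (156) = 212
Area = |Σ|/2 = 106.

106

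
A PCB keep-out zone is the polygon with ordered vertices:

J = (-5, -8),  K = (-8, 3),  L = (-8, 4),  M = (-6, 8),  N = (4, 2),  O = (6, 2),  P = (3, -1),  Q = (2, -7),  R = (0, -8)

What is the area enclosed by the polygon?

Σ = (-79) + (-8) + (-40) + (-44) + (-4) + (-12) + (-19) + (-16) + (-40) = -262
Area = |Σ|/2 = 131.

131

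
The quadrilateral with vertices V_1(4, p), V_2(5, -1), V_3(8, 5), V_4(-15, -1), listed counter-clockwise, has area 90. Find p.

-4

Write out the shoelace sum; only the two edges meeting at V_1 involve p:
2·Area = [((-15)·p − 4·(-1)) + (4·(-1) − 5·p)] + 100
       = -20·p + 100 = 180
⇒ p = -4.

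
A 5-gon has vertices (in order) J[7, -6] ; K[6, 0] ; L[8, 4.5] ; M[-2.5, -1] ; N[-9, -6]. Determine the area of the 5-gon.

Apply the shoelace (surveyor's) formula: 2A = Σ (x_i·y_{i+1} − x_{i+1}·y_i), indices taken mod 5.
Σ = (36) + (27) + (3.25) + (6) + (96) = 168.25
Area = |Σ|/2 = 84.125.

84.125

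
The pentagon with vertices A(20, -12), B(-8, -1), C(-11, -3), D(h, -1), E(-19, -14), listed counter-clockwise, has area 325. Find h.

-23

Write out the shoelace sum; only the two edges meeting at D involve h:
2·Area = [((-11)·(-1) − h·(-3)) + (h·(-14) − (-19)·(-1))] + 405
       = -11·h + 397 = 650
⇒ h = -23.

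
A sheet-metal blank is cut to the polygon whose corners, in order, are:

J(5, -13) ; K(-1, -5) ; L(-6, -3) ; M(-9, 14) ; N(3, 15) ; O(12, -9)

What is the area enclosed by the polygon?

Σ = (-38) + (-27) + (-111) + (-177) + (-207) + (-111) = -671
Area = |Σ|/2 = 335.5.

335.5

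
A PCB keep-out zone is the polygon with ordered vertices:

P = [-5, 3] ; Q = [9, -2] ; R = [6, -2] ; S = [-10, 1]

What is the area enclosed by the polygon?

31

Apply the shoelace formula: 2A = Σ (x_i·y_{i+1} − x_{i+1}·y_i), indices taken mod 4.
Cross-terms: -17, -6, -14, -25  ⇒  Σ = -62
Area = |Σ|/2 = 31.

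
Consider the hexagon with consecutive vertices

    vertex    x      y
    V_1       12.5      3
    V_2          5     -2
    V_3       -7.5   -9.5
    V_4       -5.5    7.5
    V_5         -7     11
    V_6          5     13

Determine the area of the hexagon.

256.25

Apply the shoelace formula: 2A = Σ (x_i·y_{i+1} − x_{i+1}·y_i), indices taken mod 6.
Σ = (-40) + (-62.5) + (-108.5) + (-8) + (-146) + (-147.5) = -512.5
Area = |Σ|/2 = 256.25.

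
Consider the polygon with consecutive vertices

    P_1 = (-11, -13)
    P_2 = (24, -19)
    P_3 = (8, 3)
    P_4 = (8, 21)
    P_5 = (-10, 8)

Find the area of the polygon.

690.5

Apply the shoelace formula: 2A = Σ (x_i·y_{i+1} − x_{i+1}·y_i), indices taken mod 5.
Σ = (521) + (224) + (144) + (274) + (218) = 1381
Area = |Σ|/2 = 690.5.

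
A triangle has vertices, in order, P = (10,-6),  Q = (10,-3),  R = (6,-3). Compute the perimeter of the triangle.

|PQ| = √((0)² + (3)²) = √9 = 3
|QR| = √((-4)² + (0)²) = √16 = 4
|RP| = √((4)² + (-3)²) = √25 = 5
Perimeter = 3 + 4 + 5 = 12.

12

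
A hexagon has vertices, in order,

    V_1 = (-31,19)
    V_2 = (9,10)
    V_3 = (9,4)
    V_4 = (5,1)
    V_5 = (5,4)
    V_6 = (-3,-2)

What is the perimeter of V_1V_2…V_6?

100

|V_1V_2| = √((40)² + (-9)²) = √1681 = 41
|V_2V_3| = √((0)² + (-6)²) = √36 = 6
|V_3V_4| = √((-4)² + (-3)²) = √25 = 5
|V_4V_5| = √((0)² + (3)²) = √9 = 3
|V_5V_6| = √((-8)² + (-6)²) = √100 = 10
|V_6V_1| = √((-28)² + (21)²) = √1225 = 35
Perimeter = 41 + 6 + 5 + 3 + 10 + 35 = 100.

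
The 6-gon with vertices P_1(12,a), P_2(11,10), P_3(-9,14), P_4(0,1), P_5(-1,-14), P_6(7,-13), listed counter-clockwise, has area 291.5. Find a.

Write out the shoelace sum; only the two edges meeting at P_1 involve a:
2·Area = [(7·a − 12·(-13)) + (12·10 − 11·a)] + 347
       = -4·a + 623 = 583
⇒ a = 10.

10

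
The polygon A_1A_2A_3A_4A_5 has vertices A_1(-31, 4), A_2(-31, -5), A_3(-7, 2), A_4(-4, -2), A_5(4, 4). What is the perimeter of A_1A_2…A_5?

84

|A_1A_2| = √((0)² + (-9)²) = √81 = 9
|A_2A_3| = √((24)² + (7)²) = √625 = 25
|A_3A_4| = √((3)² + (-4)²) = √25 = 5
|A_4A_5| = √((8)² + (6)²) = √100 = 10
|A_5A_1| = √((-35)² + (0)²) = √1225 = 35
Perimeter = 9 + 25 + 5 + 10 + 35 = 84.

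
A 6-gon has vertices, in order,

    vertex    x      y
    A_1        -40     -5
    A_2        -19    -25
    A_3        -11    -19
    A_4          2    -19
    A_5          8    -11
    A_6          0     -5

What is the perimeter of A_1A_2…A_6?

|A_1A_2| = √((21)² + (-20)²) = √841 = 29
|A_2A_3| = √((8)² + (6)²) = √100 = 10
|A_3A_4| = √((13)² + (0)²) = √169 = 13
|A_4A_5| = √((6)² + (8)²) = √100 = 10
|A_5A_6| = √((-8)² + (6)²) = √100 = 10
|A_6A_1| = √((-40)² + (0)²) = √1600 = 40
Perimeter = 29 + 10 + 13 + 10 + 10 + 40 = 112.

112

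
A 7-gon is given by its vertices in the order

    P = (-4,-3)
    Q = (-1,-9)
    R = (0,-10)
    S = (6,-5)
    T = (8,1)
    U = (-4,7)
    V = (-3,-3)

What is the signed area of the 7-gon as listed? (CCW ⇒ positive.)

Σ = (33) + (10) + (60) + (46) + (60) + (33) + (-3) = 239
Signed area = Σ/2 = 119.5 (positive ⇒ counter-clockwise traversal).

119.5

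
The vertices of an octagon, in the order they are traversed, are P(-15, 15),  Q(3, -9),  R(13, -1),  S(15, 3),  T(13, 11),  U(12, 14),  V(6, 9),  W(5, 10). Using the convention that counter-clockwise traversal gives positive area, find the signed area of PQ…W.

Apply the shoelace (surveyor's) formula: 2A = Σ (x_i·y_{i+1} − x_{i+1}·y_i), indices taken mod 8.
P→Q: (-15)(-9) − (3)(15) = 90
Q→R: (3)(-1) − (13)(-9) = 114
R→S: (13)(3) − (15)(-1) = 54
S→T: (15)(11) − (13)(3) = 126
T→U: (13)(14) − (12)(11) = 50
U→V: (12)(9) − (6)(14) = 24
V→W: (6)(10) − (5)(9) = 15
W→P: (5)(15) − (-15)(10) = 225
Σ = 698
Signed area = Σ/2 = 349 (positive ⇒ counter-clockwise traversal).

349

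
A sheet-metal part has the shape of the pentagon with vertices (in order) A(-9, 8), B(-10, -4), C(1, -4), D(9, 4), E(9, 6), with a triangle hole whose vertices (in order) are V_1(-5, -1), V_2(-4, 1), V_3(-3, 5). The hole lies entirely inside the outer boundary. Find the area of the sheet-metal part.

Outer boundary:
Apply the shoelace formula: 2A = Σ (x_i·y_{i+1} − x_{i+1}·y_i), indices taken mod 5.
Cross-terms: 116, 44, 40, 18, 126  ⇒  Σ = 344
Area = |Σ|/2 = 172.
Hole:
Cross-terms: -9, -17, 28  ⇒  Σ = 2
Area = |Σ|/2 = 1.
Net area = 172 − 1 = 171.

171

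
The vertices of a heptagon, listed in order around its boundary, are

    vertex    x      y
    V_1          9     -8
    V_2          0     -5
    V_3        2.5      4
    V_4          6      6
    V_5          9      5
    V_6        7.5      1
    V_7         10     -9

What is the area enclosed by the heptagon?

Cross-terms: -45, 12.5, -9, -24, -28.5, -77.5, 1  ⇒  Σ = -170.5
Area = |Σ|/2 = 85.25.

85.25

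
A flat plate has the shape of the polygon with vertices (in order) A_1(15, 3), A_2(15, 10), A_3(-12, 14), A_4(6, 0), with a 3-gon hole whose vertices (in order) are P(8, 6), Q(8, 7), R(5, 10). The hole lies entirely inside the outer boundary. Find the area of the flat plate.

Outer boundary:
Σ = (105) + (330) + (-84) + (18) = 369
Area = |Σ|/2 = 184.5.
Hole:
Apply Gauss's area formula: 2A = Σ (x_i·y_{i+1} − x_{i+1}·y_i), indices taken mod 3.
Σ = (8) + (45) + (-50) = 3
Area = |Σ|/2 = 1.5.
Net area = 184.5 − 1.5 = 183.

183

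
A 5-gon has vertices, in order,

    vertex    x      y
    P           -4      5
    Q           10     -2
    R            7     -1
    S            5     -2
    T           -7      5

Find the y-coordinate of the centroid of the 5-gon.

Apply the surveyor's formula. First the cross-terms c_i = x_i·y_{i+1} − x_{i+1}·y_i:
  -42, 4, -9, 11, -15  ⇒  2A = -51, A = -25.5.
Then Σ (y_i + y_{i+1})·c_i = -228, so ȳ = -228 / (6·(-25.5)) = 76/51.

76/51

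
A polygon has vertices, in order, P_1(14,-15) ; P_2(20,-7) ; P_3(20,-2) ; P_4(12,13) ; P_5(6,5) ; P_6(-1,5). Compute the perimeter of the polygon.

74

|P_1P_2| = √((6)² + (8)²) = √100 = 10
|P_2P_3| = √((0)² + (5)²) = √25 = 5
|P_3P_4| = √((-8)² + (15)²) = √289 = 17
|P_4P_5| = √((-6)² + (-8)²) = √100 = 10
|P_5P_6| = √((-7)² + (0)²) = √49 = 7
|P_6P_1| = √((15)² + (-20)²) = √625 = 25
Perimeter = 10 + 5 + 17 + 10 + 7 + 25 = 74.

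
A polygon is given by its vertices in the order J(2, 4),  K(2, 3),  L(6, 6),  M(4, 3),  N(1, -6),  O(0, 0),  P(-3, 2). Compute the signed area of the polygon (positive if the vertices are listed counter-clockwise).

Σ = (-2) + (-6) + (-6) + (-27) + (0) + (0) + (-16) = -57
Signed area = Σ/2 = -28.5 (negative ⇒ clockwise traversal).

-28.5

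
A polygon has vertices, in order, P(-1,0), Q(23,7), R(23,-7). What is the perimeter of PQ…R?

|PQ| = √((24)² + (7)²) = √625 = 25
|QR| = √((0)² + (-14)²) = √196 = 14
|RP| = √((-24)² + (7)²) = √625 = 25
Perimeter = 25 + 14 + 25 = 64.

64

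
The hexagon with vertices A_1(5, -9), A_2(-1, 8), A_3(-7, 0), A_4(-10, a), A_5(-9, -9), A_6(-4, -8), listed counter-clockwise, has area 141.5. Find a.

-3

Write out the shoelace sum; only the two edges meeting at A_4 involve a:
2·Area = [((-7)·a − (-10)·0) + ((-10)·(-9) − (-9)·a)] + 199
       = 2·a + 289 = 283
⇒ a = -3.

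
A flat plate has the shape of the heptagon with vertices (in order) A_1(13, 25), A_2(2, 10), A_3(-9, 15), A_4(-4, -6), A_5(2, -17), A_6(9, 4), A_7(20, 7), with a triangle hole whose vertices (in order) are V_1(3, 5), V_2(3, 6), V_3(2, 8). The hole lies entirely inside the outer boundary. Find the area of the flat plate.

473

Outer boundary:
Σ = (80) + (120) + (114) + (80) + (161) + (-17) + (409) = 947
Area = |Σ|/2 = 473.5.
Hole:
Apply Gauss's area formula: 2A = Σ (x_i·y_{i+1} − x_{i+1}·y_i), indices taken mod 3.
Cross-terms: 3, 12, -14  ⇒  Σ = 1
Area = |Σ|/2 = 0.5.
Net area = 473.5 − 0.5 = 473.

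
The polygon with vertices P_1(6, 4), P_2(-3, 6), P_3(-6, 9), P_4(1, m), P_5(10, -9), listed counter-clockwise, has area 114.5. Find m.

Write out the shoelace sum; only the two edges meeting at P_4 involve m:
2·Area = [((-6)·m − 1·9) + (1·(-9) − 10·m)] + 151
       = -16·m + 133 = 229
⇒ m = -6.

-6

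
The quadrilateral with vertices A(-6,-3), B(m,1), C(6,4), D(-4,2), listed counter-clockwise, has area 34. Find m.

Write out the shoelace sum; only the two edges meeting at B involve m:
2·Area = [((-6)·1 − m·(-3)) + (m·4 − 6·1)] + 52
       = 7·m + 40 = 68
⇒ m = 4.

4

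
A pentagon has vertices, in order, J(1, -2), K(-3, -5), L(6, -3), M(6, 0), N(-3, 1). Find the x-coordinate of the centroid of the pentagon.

Apply the shoelace formula. First the cross-terms c_i = x_i·y_{i+1} − x_{i+1}·y_i:
  -11, 39, 18, 6, 5  ⇒  2A = 57, A = 28.5.
Then Σ (x_i + x_{i+1})·c_i = 363, so x̄ = 363 / (6·28.5) = 121/57.

121/57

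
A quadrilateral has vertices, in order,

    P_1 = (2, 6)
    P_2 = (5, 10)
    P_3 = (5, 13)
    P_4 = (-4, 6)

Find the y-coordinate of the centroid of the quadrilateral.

Apply the shoelace formula. First the cross-terms c_i = x_i·y_{i+1} − x_{i+1}·y_i:
  -10, 15, 82, -36  ⇒  2A = 51, A = 25.5.
Then Σ (y_i + y_{i+1})·c_i = 1311, so ȳ = 1311 / (6·25.5) = 437/51.

437/51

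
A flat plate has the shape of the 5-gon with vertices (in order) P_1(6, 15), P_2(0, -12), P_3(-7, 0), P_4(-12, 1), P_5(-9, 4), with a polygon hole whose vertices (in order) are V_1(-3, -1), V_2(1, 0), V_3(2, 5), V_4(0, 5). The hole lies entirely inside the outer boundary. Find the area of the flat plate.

Outer boundary:
Apply the shoelace (surveyor's) formula: 2A = Σ (x_i·y_{i+1} − x_{i+1}·y_i), indices taken mod 5.
P_1→P_2: (6)(-12) − (0)(15) = -72
P_2→P_3: (0)(0) − (-7)(-12) = -84
P_3→P_4: (-7)(1) − (-12)(0) = -7
P_4→P_5: (-12)(4) − (-9)(1) = -39
P_5→P_1: (-9)(15) − (6)(4) = -159
Σ = -361
Area = |Σ|/2 = 180.5.
Hole:
Apply the shoelace formula: 2A = Σ (x_i·y_{i+1} − x_{i+1}·y_i), indices taken mod 4.
V_1→V_2: (-3)(0) − (1)(-1) = 1
V_2→V_3: (1)(5) − (2)(0) = 5
V_3→V_4: (2)(5) − (0)(5) = 10
V_4→V_1: (0)(-1) − (-3)(5) = 15
Σ = 31
Area = |Σ|/2 = 15.5.
Net area = 180.5 − 15.5 = 165.

165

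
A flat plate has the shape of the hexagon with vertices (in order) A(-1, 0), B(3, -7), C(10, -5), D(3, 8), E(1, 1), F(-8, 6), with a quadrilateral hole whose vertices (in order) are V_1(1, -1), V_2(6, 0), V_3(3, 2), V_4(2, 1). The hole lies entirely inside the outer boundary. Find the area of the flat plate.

Outer boundary:
Apply Gauss's area formula: 2A = Σ (x_i·y_{i+1} − x_{i+1}·y_i), indices taken mod 6.
Σ = (7) + (55) + (95) + (-5) + (14) + (6) = 172
Area = |Σ|/2 = 86.
Hole:
Apply Gauss's area formula: 2A = Σ (x_i·y_{i+1} − x_{i+1}·y_i), indices taken mod 4.
Σ = (6) + (12) + (-1) + (-3) = 14
Area = |Σ|/2 = 7.
Net area = 86 − 7 = 79.

79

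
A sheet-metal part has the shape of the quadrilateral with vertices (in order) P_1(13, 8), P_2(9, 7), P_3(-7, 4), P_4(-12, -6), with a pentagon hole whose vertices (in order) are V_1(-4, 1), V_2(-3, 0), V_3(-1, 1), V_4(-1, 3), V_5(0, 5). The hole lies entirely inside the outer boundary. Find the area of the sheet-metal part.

81.5

Outer boundary:
Σ = (19) + (85) + (90) + (-18) = 176
Area = |Σ|/2 = 88.
Hole:
Apply the surveyor's formula: 2A = Σ (x_i·y_{i+1} − x_{i+1}·y_i), indices taken mod 5.
Cross-terms: 3, -3, -2, -5, 20  ⇒  Σ = 13
Area = |Σ|/2 = 6.5.
Net area = 88 − 6.5 = 81.5.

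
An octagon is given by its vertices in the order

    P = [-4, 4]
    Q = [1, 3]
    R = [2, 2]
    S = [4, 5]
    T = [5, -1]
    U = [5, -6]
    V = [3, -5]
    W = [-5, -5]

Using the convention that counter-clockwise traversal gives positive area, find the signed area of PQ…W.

-79.5

Σ = (-16) + (-4) + (2) + (-29) + (-25) + (-7) + (-40) + (-40) = -159
Signed area = Σ/2 = -79.5 (negative ⇒ clockwise traversal).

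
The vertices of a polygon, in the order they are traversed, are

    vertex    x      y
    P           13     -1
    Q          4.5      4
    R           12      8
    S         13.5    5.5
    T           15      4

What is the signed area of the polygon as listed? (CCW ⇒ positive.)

Apply the surveyor's formula: 2A = Σ (x_i·y_{i+1} − x_{i+1}·y_i), indices taken mod 5.
Cross-terms: 56.5, -12, -42, -28.5, -67  ⇒  Σ = -93
Signed area = Σ/2 = -46.5 (negative ⇒ clockwise traversal).

-46.5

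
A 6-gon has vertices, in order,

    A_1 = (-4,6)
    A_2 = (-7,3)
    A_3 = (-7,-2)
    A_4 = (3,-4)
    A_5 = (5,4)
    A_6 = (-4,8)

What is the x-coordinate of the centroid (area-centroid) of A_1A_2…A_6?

-236/195

Apply the shoelace formula. First the cross-terms c_i = x_i·y_{i+1} − x_{i+1}·y_i:
  30, 35, 34, 32, 56, 8  ⇒  2A = 195, A = 97.5.
Then Σ (x_i + x_{i+1})·c_i = -708, so x̄ = -708 / (6·97.5) = -236/195.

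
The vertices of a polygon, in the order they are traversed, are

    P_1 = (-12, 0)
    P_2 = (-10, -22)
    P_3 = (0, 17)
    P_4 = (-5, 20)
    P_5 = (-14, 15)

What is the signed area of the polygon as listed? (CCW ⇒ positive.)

282

Apply the shoelace formula: 2A = Σ (x_i·y_{i+1} − x_{i+1}·y_i), indices taken mod 5.
P_1→P_2: (-12)(-22) − (-10)(0) = 264
P_2→P_3: (-10)(17) − (0)(-22) = -170
P_3→P_4: (0)(20) − (-5)(17) = 85
P_4→P_5: (-5)(15) − (-14)(20) = 205
P_5→P_1: (-14)(0) − (-12)(15) = 180
Σ = 564
Signed area = Σ/2 = 282 (positive ⇒ counter-clockwise traversal).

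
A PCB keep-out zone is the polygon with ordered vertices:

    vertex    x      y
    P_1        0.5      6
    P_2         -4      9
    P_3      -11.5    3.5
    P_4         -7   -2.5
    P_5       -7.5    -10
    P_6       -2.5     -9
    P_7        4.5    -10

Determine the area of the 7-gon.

Σ = (28.5) + (89.5) + (53.25) + (51.25) + (42.5) + (65.5) + (32) = 362.5
Area = |Σ|/2 = 181.25.

181.25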